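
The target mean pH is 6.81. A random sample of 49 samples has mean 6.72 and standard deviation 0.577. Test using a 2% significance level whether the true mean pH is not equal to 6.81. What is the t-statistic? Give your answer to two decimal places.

-1.09

H0: μ = 6.81; H1: μ ≠ 6.81 (one-sample t-test, two-sided).
t = (x̄ − μ₀)/(s/√n) = (6.72 − 6.81)/(0.577/√49) = -1.09
df = n − 1 = 48
Two-sided p-value ≈ 0.280
Since p ≈ 0.280 > α = 0.02, fail to reject H0; the evidence is not statistically significant.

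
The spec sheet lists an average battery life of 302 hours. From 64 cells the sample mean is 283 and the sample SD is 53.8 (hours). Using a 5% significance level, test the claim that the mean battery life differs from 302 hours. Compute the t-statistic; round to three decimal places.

-2.825

H0: μ = 302; H1: μ ≠ 302 (one-sample t-test, two-sided).
t = (x̄ − μ₀)/(s/√n) = (283 − 302)/(53.8/√64) = -2.825
df = n − 1 = 63
Two-sided p-value ≈ 0.006
Since p ≈ 0.006 < α = 0.05, reject H0; the evidence is statistically significant.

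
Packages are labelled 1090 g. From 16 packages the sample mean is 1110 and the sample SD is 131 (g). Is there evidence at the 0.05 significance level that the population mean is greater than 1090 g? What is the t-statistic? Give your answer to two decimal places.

H0: μ = 1090; H1: μ > 1090 (one-sample t-test, right-tailed).
t = (x̄ − μ₀)/(s/√n) = (1110 − 1090)/(131/√16) = 0.61
df = n − 1 = 15
p-value = P(T ≥ 0.61) ≈ 0.2753
Since p ≈ 0.2753 > α = 0.05, fail to reject H0; the data do not provide sufficient evidence against H0.

0.61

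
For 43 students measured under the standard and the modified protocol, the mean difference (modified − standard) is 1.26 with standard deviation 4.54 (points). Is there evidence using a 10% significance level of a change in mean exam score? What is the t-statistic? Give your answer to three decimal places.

1.820

H0: μ_d = 0; H1: μ_d ≠ 0 (paired t-test on the differences, two-sided).
t = d̄/(s_d/√n) = 1.26/(4.54/√43) = 1.820
df = n − 1 = 42
Two-sided p-value ≈ 0.076
Since p ≈ 0.076 < α = 0.1, reject H0; the data support H1.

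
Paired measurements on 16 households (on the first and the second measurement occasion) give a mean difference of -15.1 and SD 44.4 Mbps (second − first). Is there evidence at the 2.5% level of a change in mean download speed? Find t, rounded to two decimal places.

-1.36

H0: μ_d = 0; H1: μ_d ≠ 0 (paired t-test on the differences, two-sided).
t = d̄/(s_d/√n) = -15.1/(44.4/√16) = -1.36
df = n − 1 = 15
Two-sided p-value ≈ 0.194
Since p ≈ 0.194 > α = 0.025, fail to reject H0; the evidence is not statistically significant.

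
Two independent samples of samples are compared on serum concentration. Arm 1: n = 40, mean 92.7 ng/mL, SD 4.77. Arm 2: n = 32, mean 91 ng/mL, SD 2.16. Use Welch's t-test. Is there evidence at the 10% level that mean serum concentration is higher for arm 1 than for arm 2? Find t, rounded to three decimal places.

Let group 1 = arm 1, group 2 = arm 2. H0: μ_1 = μ_2; H1: μ_1 > μ_2 (Welch's two-sample t-test, right-tailed).
t = (x̄_1 − x̄_2)/√(s_1²/n_1 + s_2²/n_2) = (92.7 − 91)/√(4.77²/40 + 2.16²/32) = 2.011
Welch–Satterthwaite df ≈ 56.86
p-value = P(T ≥ 2.011) ≈ 0.0245
Since p ≈ 0.0245 < α = 0.1, reject H0; the data support H1.

2.011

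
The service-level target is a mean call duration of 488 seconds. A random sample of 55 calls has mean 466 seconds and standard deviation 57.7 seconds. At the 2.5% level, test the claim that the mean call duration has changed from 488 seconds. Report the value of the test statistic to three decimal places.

-2.828

H0: μ = 488; H1: μ ≠ 488 (one-sample t-test, two-sided).
t = (x̄ − μ₀)/(s/√n) = (466 − 488)/(57.7/√55) = -2.828
df = n − 1 = 54
Two-sided p-value ≈ 0.0066
Since p ≈ 0.0066 < α = 0.025, reject H0; the evidence is statistically significant.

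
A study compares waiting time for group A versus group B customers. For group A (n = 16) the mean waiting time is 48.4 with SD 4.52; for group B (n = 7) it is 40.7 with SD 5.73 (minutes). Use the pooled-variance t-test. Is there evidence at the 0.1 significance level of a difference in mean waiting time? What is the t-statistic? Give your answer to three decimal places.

3.470

Let group 1 = group A, group 2 = group B. H0: μ_1 = μ_2; H1: μ_1 ≠ μ_2 (two-sample pooled-variance t-test, two-sided).
s_p² = [(16−1)·4.52² + (7−1)·5.73²]/(16+7−2) = 23.974
t = (48.4 − 40.7)/√[23.974·(1/16 + 1/7)] = 3.470
df = n₁ + n₂ − 2 = 21
Two-sided p-value ≈ 0.0023
Since p ≈ 0.0023 < α = 0.1, reject H0; the data support H1.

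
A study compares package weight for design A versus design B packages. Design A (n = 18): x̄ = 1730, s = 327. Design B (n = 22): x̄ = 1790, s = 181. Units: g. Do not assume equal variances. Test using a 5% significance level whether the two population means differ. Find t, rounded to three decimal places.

-0.696

Let group 1 = design A, group 2 = design B. H0: μ_1 = μ_2; H1: μ_1 ≠ μ_2 (Welch's two-sample t-test, two-sided).
t = (x̄_1 − x̄_2)/√(s_1²/n_1 + s_2²/n_2) = (1730 − 1790)/√(327²/18 + 181²/22) = -0.696
Welch–Satterthwaite df ≈ 25.30
Two-sided p-value ≈ 0.493
Since p ≈ 0.493 > α = 0.05, fail to reject H0; the data do not provide sufficient evidence against H0.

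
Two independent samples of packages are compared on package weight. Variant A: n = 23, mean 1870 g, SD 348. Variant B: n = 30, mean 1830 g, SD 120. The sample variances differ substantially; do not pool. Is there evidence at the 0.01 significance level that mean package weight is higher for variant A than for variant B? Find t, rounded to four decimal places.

0.5277

Let group 1 = variant A, group 2 = variant B. H0: μ_1 = μ_2; H1: μ_1 > μ_2 (Welch's two-sample t-test, right-tailed).
t = (x̄_1 − x̄_2)/√(s_1²/n_1 + s_2²/n_2) = (1870 − 1830)/√(348²/23 + 120²/30) = 0.5277
Welch–Satterthwaite df ≈ 26.03
p-value = P(T ≥ 0.5277) ≈ 0.3011
Since p ≈ 0.3011 > α = 0.01, fail to reject H0; the evidence is not statistically significant.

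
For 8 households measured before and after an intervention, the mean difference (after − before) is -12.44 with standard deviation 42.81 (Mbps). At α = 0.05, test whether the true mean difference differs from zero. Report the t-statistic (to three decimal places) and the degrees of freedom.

t = -0.822, df = 7

H0: μ_d = 0; H1: μ_d ≠ 0 (paired t-test on the differences, two-sided).
t = d̄/(s_d/√n) = -12.44/(42.81/√8) = -0.822
df = n − 1 = 7
Two-sided p-value ≈ 0.438
Since p ≈ 0.438 > α = 0.05, fail to reject H0; the evidence is not statistically significant.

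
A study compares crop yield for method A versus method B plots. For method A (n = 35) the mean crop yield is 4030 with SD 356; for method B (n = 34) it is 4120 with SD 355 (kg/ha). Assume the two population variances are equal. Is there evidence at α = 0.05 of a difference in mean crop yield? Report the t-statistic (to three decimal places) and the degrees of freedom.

Let group 1 = method A, group 2 = method B. H0: μ_1 = μ_2; H1: μ_1 ≠ μ_2 (two-sample pooled-variance t-test, two-sided).
s_p² = [(35−1)·356² + (34−1)·355²]/(35+34−2) = 126386
t = (4030 − 4120)/√[126386·(1/35 + 1/34)] = -1.051
df = n₁ + n₂ − 2 = 67
Two-sided p-value ≈ 0.2969
Since p ≈ 0.2969 > α = 0.05, fail to reject H0; the data do not provide sufficient evidence against H0.

t = -1.051, df = 67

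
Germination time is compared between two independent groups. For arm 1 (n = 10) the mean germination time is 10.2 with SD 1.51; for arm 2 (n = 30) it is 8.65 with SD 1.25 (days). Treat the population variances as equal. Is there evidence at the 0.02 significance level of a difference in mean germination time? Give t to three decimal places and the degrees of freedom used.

Let group 1 = arm 1, group 2 = arm 2. H0: μ_1 = μ_2; H1: μ_1 ≠ μ_2 (two-sample pooled-variance t-test, two-sided).
s_p² = [(10−1)·1.51² + (30−1)·1.25²]/(10+30−2) = 1.73246
t = (10.2 − 8.65)/√[1.73246·(1/10 + 1/30)] = 3.225
df = n₁ + n₂ − 2 = 38
Two-sided p-value ≈ 0.0026
Since p ≈ 0.0026 < α = 0.02, reject H0; the data support H1.

t = 3.225, df = 38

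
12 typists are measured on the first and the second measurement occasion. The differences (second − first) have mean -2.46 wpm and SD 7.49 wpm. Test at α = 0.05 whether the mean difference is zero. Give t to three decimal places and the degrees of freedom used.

H0: μ_d = 0; H1: μ_d ≠ 0 (paired t-test on the differences, two-sided).
t = d̄/(s_d/√n) = -2.46/(7.49/√12) = -1.138
df = n − 1 = 11
Two-sided p-value ≈ 0.279
Since p ≈ 0.279 > α = 0.05, fail to reject H0; the evidence is not statistically significant.

t = -1.138, df = 11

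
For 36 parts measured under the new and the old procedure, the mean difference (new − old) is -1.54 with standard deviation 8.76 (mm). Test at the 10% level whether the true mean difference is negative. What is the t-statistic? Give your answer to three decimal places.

H0: μ_d = 0; H1: μ_d < 0 (paired t-test on the differences, left-tailed).
t = d̄/(s_d/√n) = -1.54/(8.76/√36) = -1.055
df = n − 1 = 35
p-value = P(T ≤ -1.055) ≈ 0.1494
Since p ≈ 0.1494 > α = 0.1, fail to reject H0; the evidence is not statistically significant.

-1.055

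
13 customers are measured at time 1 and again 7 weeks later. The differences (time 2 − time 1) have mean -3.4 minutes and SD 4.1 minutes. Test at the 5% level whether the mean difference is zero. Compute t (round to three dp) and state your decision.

H0: μ_d = 0; H1: μ_d ≠ 0 (paired t-test on the differences, two-sided).
t = d̄/(s_d/√n) = -3.4/(4.1/√13) = -2.990
df = n − 1 = 12
Two-sided p-value ≈ 0.0113
Since p ≈ 0.0113 < α = 0.05, reject H0; the data support H1.

t = -2.990; reject H0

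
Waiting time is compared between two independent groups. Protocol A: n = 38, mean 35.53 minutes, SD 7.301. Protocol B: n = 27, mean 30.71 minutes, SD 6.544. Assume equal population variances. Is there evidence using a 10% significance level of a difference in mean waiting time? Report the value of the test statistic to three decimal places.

Let group 1 = protocol A, group 2 = protocol B. H0: μ_1 = μ_2; H1: μ_1 ≠ μ_2 (two-sample pooled-variance t-test, two-sided).
s_p² = [(38−1)·7.301² + (27−1)·6.544²]/(38+27−2) = 48.9792
t = (35.53 − 30.71)/√[48.9792·(1/38 + 1/27)] = 2.736
df = n₁ + n₂ − 2 = 63
Two-sided p-value ≈ 0.008
Since p ≈ 0.008 < α = 0.1, reject H0; the data support H1.

2.736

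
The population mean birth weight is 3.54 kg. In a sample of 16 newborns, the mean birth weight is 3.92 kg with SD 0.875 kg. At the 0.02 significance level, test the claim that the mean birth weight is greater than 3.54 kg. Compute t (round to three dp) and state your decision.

H0: μ = 3.54; H1: μ > 3.54 (one-sample t-test, right-tailed).
t = (x̄ − μ₀)/(s/√n) = (3.92 − 3.54)/(0.875/√16) = 1.737
df = n − 1 = 15
p-value = P(T ≥ 1.737) ≈ 0.051
Since p ≈ 0.051 > α = 0.02, fail to reject H0; the data do not provide sufficient evidence against H0.

t = 1.737; fail to reject H0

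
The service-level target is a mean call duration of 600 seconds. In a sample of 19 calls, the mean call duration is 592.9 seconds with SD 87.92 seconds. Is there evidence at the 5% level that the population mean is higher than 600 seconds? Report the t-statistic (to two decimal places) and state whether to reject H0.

t = -0.35; fail to reject H0

H0: μ = 600; H1: μ > 600 (one-sample t-test, right-tailed).
t = (x̄ − μ₀)/(s/√n) = (592.9 − 600)/(87.92/√19) = -0.35
df = n − 1 = 18
p-value = P(T ≥ -0.35) ≈ 0.6355
Since p ≈ 0.6355 > α = 0.05, fail to reject H0; the evidence is not statistically significant.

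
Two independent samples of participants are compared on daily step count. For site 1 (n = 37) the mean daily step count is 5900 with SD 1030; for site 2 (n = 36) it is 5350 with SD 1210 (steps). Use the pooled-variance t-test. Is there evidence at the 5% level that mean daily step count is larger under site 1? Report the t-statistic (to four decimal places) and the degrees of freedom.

t = 2.0933, df = 71

Let group 1 = site 1, group 2 = site 2. H0: μ_1 = μ_2; H1: μ_1 > μ_2 (two-sample pooled-variance t-test, right-tailed).
s_p² = [(37−1)·1030² + (36−1)·1210²]/(37+36−2) = 1259660
t = (5900 − 5350)/√[1259660·(1/37 + 1/36)] = 2.0933
df = n₁ + n₂ − 2 = 71
p-value = P(T ≥ 2.0933) ≈ 0.0199
Since p ≈ 0.0199 < α = 0.05, reject H0; the evidence is statistically significant.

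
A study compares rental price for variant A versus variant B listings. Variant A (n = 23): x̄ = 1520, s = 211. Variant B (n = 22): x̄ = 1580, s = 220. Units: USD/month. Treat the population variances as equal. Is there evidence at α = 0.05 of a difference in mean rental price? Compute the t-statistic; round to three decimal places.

-0.934

Let group 1 = variant A, group 2 = variant B. H0: μ_1 = μ_2; H1: μ_1 ≠ μ_2 (two-sample pooled-variance t-test, two-sided).
s_p² = [(23−1)·211² + (22−1)·220²]/(23+22−2) = 46415.4
t = (1520 − 1580)/√[46415.4·(1/23 + 1/22)] = -0.934
df = n₁ + n₂ − 2 = 43
Two-sided p-value ≈ 0.356
Since p ≈ 0.356 > α = 0.05, fail to reject H0; the evidence is not statistically significant.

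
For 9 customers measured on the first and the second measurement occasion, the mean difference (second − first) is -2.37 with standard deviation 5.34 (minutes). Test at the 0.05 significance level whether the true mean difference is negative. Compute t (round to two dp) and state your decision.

H0: μ_d = 0; H1: μ_d < 0 (paired t-test on the differences, left-tailed).
t = d̄/(s_d/√n) = -2.37/(5.34/√9) = -1.33
df = n − 1 = 8
p-value = P(T ≤ -1.33) ≈ 0.1099
Since p ≈ 0.1099 > α = 0.05, fail to reject H0; the data do not provide sufficient evidence against H0.

t = -1.33; fail to reject H0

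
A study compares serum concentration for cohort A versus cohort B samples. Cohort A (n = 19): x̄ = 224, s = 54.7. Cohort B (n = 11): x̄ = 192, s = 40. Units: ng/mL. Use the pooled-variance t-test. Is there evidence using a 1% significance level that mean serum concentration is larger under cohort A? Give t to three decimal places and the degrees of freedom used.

t = 1.691, df = 28

Let group 1 = cohort A, group 2 = cohort B. H0: μ_1 = μ_2; H1: μ_1 > μ_2 (two-sample pooled-variance t-test, right-tailed).
s_p² = [(19−1)·54.7² + (11−1)·40²]/(19+11−2) = 2494.91
t = (224 − 192)/√[2494.91·(1/19 + 1/11)] = 1.691
df = n₁ + n₂ − 2 = 28
p-value = P(T ≥ 1.691) ≈ 0.051
Since p ≈ 0.051 > α = 0.01, fail to reject H0; the evidence is not statistically significant.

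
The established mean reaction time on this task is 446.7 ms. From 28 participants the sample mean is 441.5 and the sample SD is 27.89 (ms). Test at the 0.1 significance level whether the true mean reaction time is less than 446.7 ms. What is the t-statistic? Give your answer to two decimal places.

H0: μ = 446.7; H1: μ < 446.7 (one-sample t-test, left-tailed).
t = (x̄ − μ₀)/(s/√n) = (441.5 − 446.7)/(27.89/√28) = -0.99
df = n − 1 = 27
p-value = P(T ≤ -0.99) ≈ 0.166
Since p ≈ 0.166 > α = 0.1, fail to reject H0; the data do not provide sufficient evidence against H0.

-0.99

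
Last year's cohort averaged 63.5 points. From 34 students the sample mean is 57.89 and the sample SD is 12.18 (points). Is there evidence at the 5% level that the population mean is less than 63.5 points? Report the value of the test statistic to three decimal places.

-2.686

H0: μ = 63.5; H1: μ < 63.5 (one-sample t-test, left-tailed).
t = (x̄ − μ₀)/(s/√n) = (57.89 − 63.5)/(12.18/√34) = -2.686
df = n − 1 = 33
p-value = P(T ≤ -2.686) ≈ 0.0056
Since p ≈ 0.0056 < α = 0.05, reject H0; the evidence is statistically significant.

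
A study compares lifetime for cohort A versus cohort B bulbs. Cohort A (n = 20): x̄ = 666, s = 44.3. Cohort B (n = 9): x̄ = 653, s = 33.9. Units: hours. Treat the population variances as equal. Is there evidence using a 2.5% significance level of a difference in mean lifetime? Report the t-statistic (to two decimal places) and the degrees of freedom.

Let group 1 = cohort A, group 2 = cohort B. H0: μ_1 = μ_2; H1: μ_1 ≠ μ_2 (two-sample pooled-variance t-test, two-sided).
s_p² = [(20−1)·44.3² + (9−1)·33.9²]/(20+9−2) = 1721.52
t = (666 − 653)/√[1721.52·(1/20 + 1/9)] = 0.78
df = n₁ + n₂ − 2 = 27
Two-sided p-value ≈ 0.442
Since p ≈ 0.442 > α = 0.025, fail to reject H0; the evidence is not statistically significant.

t = 0.78, df = 27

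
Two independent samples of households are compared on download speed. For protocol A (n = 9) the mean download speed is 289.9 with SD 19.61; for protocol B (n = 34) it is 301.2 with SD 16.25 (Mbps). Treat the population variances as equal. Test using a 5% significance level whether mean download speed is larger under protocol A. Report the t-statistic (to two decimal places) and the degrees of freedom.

t = -1.78, df = 41

Let group 1 = protocol A, group 2 = protocol B. H0: μ_1 = μ_2; H1: μ_1 > μ_2 (two-sample pooled-variance t-test, right-tailed).
s_p² = [(9−1)·19.61² + (34−1)·16.25²]/(9+34−2) = 287.573
t = (289.9 − 301.2)/√[287.573·(1/9 + 1/34)] = -1.78
df = n₁ + n₂ − 2 = 41
p-value = P(T ≥ -1.78) ≈ 0.9586
Since p ≈ 0.9586 > α = 0.05, fail to reject H0; the evidence is not statistically significant.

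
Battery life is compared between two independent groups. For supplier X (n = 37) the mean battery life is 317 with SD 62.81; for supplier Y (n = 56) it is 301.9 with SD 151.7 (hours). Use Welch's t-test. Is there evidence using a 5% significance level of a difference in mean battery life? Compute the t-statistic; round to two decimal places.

Let group 1 = supplier X, group 2 = supplier Y. H0: μ_1 = μ_2; H1: μ_1 ≠ μ_2 (Welch's two-sample t-test, two-sided).
t = (x̄_1 − x̄_2)/√(s_1²/n_1 + s_2²/n_2) = (317 − 301.9)/√(62.81²/37 + 151.7²/56) = 0.66
Welch–Satterthwaite df ≈ 79.11
Two-sided p-value ≈ 0.509
Since p ≈ 0.509 > α = 0.05, fail to reject H0; the data do not provide sufficient evidence against H0.

0.66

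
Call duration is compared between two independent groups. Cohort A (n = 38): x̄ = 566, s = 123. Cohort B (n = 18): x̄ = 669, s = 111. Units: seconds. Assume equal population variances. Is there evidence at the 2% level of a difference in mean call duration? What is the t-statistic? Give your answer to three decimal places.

-3.016

Let group 1 = cohort A, group 2 = cohort B. H0: μ_1 = μ_2; H1: μ_1 ≠ μ_2 (two-sample pooled-variance t-test, two-sided).
s_p² = [(38−1)·123² + (18−1)·111²]/(38+18−2) = 14245
t = (566 − 669)/√[14245·(1/38 + 1/18)] = -3.016
df = n₁ + n₂ − 2 = 54
Two-sided p-value ≈ 0.0039
Since p ≈ 0.0039 < α = 0.02, reject H0; the evidence is statistically significant.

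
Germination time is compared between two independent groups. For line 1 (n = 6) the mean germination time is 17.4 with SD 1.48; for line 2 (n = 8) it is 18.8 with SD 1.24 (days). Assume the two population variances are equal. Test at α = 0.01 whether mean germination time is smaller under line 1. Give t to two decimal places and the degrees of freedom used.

t = -1.93, df = 12

Let group 1 = line 1, group 2 = line 2. H0: μ_1 = μ_2; H1: μ_1 < μ_2 (two-sample pooled-variance t-test, left-tailed).
s_p² = [(6−1)·1.48² + (8−1)·1.24²]/(6+8−2) = 1.8096
t = (17.4 − 18.8)/√[1.8096·(1/6 + 1/8)] = -1.93
df = n₁ + n₂ − 2 = 12
p-value = P(T ≤ -1.93) ≈ 0.0390
Since p ≈ 0.0390 > α = 0.01, fail to reject H0; the data do not provide sufficient evidence against H0.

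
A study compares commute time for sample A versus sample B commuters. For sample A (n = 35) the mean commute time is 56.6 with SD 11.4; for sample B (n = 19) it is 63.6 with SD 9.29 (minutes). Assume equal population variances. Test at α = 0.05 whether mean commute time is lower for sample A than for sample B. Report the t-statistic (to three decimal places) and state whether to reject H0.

Let group 1 = sample A, group 2 = sample B. H0: μ_1 = μ_2; H1: μ_1 < μ_2 (two-sample pooled-variance t-test, left-tailed).
s_p² = [(35−1)·11.4² + (19−1)·9.29²]/(35+19−2) = 114.848
t = (56.6 − 63.6)/√[114.848·(1/35 + 1/19)] = -2.292
df = n₁ + n₂ − 2 = 52
p-value = P(T ≤ -2.292) ≈ 0.013
Since p ≈ 0.013 < α = 0.05, reject H0; the evidence is statistically significant.

t = -2.292; reject H0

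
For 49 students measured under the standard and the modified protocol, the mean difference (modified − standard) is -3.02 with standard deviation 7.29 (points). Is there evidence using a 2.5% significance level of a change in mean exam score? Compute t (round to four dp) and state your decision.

H0: μ_d = 0; H1: μ_d ≠ 0 (paired t-test on the differences, two-sided).
t = d̄/(s_d/√n) = -3.02/(7.29/√49) = -2.8999
df = n − 1 = 48
Two-sided p-value ≈ 0.0056
Since p ≈ 0.0056 < α = 0.025, reject H0; the evidence is statistically significant.

t = -2.8999; reject H0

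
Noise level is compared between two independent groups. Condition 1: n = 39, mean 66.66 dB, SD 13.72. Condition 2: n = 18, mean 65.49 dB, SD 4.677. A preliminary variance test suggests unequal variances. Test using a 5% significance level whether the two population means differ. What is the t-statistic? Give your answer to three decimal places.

0.476

Let group 1 = condition 1, group 2 = condition 2. H0: μ_1 = μ_2; H1: μ_1 ≠ μ_2 (Welch's two-sample t-test, two-sided).
t = (x̄_1 − x̄_2)/√(s_1²/n_1 + s_2²/n_2) = (66.66 − 65.49)/√(13.72²/39 + 4.677²/18) = 0.476
Welch–Satterthwaite df ≈ 52.15
Two-sided p-value ≈ 0.6361
Since p ≈ 0.6361 > α = 0.05, fail to reject H0; the data do not provide sufficient evidence against H0.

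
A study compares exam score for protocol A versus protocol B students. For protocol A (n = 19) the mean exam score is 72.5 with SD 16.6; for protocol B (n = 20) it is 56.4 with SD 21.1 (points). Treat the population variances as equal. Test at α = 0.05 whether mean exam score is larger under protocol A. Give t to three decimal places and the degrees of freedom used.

Let group 1 = protocol A, group 2 = protocol B. H0: μ_1 = μ_2; H1: μ_1 > μ_2 (two-sample pooled-variance t-test, right-tailed).
s_p² = [(19−1)·16.6² + (20−1)·21.1²]/(19+20−2) = 362.678
t = (72.5 − 56.4)/√[362.678·(1/19 + 1/20)] = 2.639
df = n₁ + n₂ − 2 = 37
p-value = P(T ≥ 2.639) ≈ 0.006
Since p ≈ 0.006 < α = 0.05, reject H0; the data support H1.

t = 2.639, df = 37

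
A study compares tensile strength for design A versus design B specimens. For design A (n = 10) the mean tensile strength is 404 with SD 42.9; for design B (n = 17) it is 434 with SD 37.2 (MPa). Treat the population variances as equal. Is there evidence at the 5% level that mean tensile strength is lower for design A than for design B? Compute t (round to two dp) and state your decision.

Let group 1 = design A, group 2 = design B. H0: μ_1 = μ_2; H1: μ_1 < μ_2 (two-sample pooled-variance t-test, left-tailed).
s_p² = [(10−1)·42.9² + (17−1)·37.2²]/(10+17−2) = 1548.21
t = (404 − 434)/√[1548.21·(1/10 + 1/17)] = -1.91
df = n₁ + n₂ − 2 = 25
p-value = P(T ≤ -1.91) ≈ 0.0336
Since p ≈ 0.0336 < α = 0.05, reject H0; the data support H1.

t = -1.91; reject H0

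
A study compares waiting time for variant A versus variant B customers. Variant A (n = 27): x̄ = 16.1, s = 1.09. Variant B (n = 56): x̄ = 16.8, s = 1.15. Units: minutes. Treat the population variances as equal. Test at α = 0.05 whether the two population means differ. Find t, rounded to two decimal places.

Let group 1 = variant A, group 2 = variant B. H0: μ_1 = μ_2; H1: μ_1 ≠ μ_2 (two-sample pooled-variance t-test, two-sided).
s_p² = [(27−1)·1.09² + (56−1)·1.15²]/(27+56−2) = 1.27936
t = (16.1 − 16.8)/√[1.27936·(1/27 + 1/56)] = -2.64
df = n₁ + n₂ − 2 = 81
Two-sided p-value ≈ 0.010
Since p ≈ 0.010 < α = 0.05, reject H0; the evidence is statistically significant.

-2.64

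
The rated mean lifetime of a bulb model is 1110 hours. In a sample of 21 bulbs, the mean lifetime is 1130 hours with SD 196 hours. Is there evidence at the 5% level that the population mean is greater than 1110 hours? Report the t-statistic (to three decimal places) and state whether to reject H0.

t = 0.468; fail to reject H0

H0: μ = 1110; H1: μ > 1110 (one-sample t-test, right-tailed).
t = (x̄ − μ₀)/(s/√n) = (1130 − 1110)/(196/√21) = 0.468
df = n − 1 = 20
p-value = P(T ≥ 0.468) ≈ 0.3226
Since p ≈ 0.3226 > α = 0.05, fail to reject H0; the data do not provide sufficient evidence against H0.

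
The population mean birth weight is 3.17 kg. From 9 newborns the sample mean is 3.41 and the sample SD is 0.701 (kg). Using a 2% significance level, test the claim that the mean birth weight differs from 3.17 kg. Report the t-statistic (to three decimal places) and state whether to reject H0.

t = 1.027; fail to reject H0

H0: μ = 3.17; H1: μ ≠ 3.17 (one-sample t-test, two-sided).
t = (x̄ − μ₀)/(s/√n) = (3.41 − 3.17)/(0.701/√9) = 1.027
df = n − 1 = 8
Two-sided p-value ≈ 0.3344
Since p ≈ 0.3344 > α = 0.02, fail to reject H0; the evidence is not statistically significant.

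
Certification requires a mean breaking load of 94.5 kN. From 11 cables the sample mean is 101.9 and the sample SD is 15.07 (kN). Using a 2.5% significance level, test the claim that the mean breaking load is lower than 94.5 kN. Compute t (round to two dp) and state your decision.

t = 1.63; fail to reject H0

H0: μ = 94.5; H1: μ < 94.5 (one-sample t-test, left-tailed).
t = (x̄ − μ₀)/(s/√n) = (101.9 − 94.5)/(15.07/√11) = 1.63
df = n − 1 = 10
p-value = P(T ≤ 1.63) ≈ 0.933
Since p ≈ 0.933 > α = 0.025, fail to reject H0; the evidence is not statistically significant.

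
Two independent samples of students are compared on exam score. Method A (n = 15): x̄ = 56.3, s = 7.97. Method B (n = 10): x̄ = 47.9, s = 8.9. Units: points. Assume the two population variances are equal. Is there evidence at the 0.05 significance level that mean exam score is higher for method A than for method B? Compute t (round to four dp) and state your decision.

Let group 1 = method A, group 2 = method B. H0: μ_1 = μ_2; H1: μ_1 > μ_2 (two-sample pooled-variance t-test, right-tailed).
s_p² = [(15−1)·7.97² + (10−1)·8.9²]/(15+10−2) = 69.6601
t = (56.3 − 47.9)/√[69.6601·(1/15 + 1/10)] = 2.4653
df = n₁ + n₂ − 2 = 23
p-value = P(T ≥ 2.4653) ≈ 0.0108
Since p ≈ 0.0108 < α = 0.05, reject H0; the data support H1.

t = 2.4653; reject H0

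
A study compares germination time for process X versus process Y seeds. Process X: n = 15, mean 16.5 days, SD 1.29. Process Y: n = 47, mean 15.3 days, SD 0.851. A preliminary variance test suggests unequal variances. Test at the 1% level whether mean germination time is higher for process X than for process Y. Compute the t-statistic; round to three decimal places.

Let group 1 = process X, group 2 = process Y. H0: μ_1 = μ_2; H1: μ_1 > μ_2 (Welch's two-sample t-test, right-tailed).
t = (x̄_1 − x̄_2)/√(s_1²/n_1 + s_2²/n_2) = (16.5 − 15.3)/√(1.29²/15 + 0.851²/47) = 3.376
Welch–Satterthwaite df ≈ 18.05
p-value = P(T ≥ 3.376) ≈ 0.0017
Since p ≈ 0.0017 < α = 0.01, reject H0; the evidence is statistically significant.

3.376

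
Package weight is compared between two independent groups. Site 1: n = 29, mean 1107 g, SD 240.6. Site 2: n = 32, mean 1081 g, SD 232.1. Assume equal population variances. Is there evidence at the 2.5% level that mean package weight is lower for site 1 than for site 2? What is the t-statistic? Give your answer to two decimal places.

Let group 1 = site 1, group 2 = site 2. H0: μ_1 = μ_2; H1: μ_1 < μ_2 (two-sample pooled-variance t-test, left-tailed).
s_p² = [(29−1)·240.6² + (32−1)·232.1²]/(29+32−2) = 55777.2
t = (1107 − 1081)/√[55777.2·(1/29 + 1/32)] = 0.43
df = n₁ + n₂ − 2 = 59
p-value = P(T ≤ 0.43) ≈ 0.665
Since p ≈ 0.665 > α = 0.025, fail to reject H0; the evidence is not statistically significant.

0.43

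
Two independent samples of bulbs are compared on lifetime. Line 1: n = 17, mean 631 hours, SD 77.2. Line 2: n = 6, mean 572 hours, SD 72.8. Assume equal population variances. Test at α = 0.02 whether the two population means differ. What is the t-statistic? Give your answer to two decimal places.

1.63

Let group 1 = line 1, group 2 = line 2. H0: μ_1 = μ_2; H1: μ_1 ≠ μ_2 (two-sample pooled-variance t-test, two-sided).
s_p² = [(17−1)·77.2² + (6−1)·72.8²]/(17+6−2) = 5802.7
t = (631 − 572)/√[5802.7·(1/17 + 1/6)] = 1.63
df = n₁ + n₂ − 2 = 21
Two-sided p-value ≈ 0.1178
Since p ≈ 0.1178 > α = 0.02, fail to reject H0; the evidence is not statistically significant.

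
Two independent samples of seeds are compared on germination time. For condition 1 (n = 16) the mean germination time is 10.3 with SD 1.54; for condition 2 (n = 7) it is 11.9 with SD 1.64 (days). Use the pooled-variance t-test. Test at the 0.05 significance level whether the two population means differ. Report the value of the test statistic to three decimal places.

Let group 1 = condition 1, group 2 = condition 2. H0: μ_1 = μ_2; H1: μ_1 ≠ μ_2 (two-sample pooled-variance t-test, two-sided).
s_p² = [(16−1)·1.54² + (7−1)·1.64²]/(16+7−2) = 2.46246
t = (10.3 − 11.9)/√[2.46246·(1/16 + 1/7)] = -2.250
df = n₁ + n₂ − 2 = 21
Two-sided p-value ≈ 0.035
Since p ≈ 0.035 < α = 0.05, reject H0; the data support H1.

-2.250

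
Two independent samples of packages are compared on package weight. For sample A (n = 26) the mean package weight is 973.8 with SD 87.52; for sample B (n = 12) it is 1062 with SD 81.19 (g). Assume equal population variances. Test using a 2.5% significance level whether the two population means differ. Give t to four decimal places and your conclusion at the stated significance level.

Let group 1 = sample A, group 2 = sample B. H0: μ_1 = μ_2; H1: μ_1 ≠ μ_2 (two-sample pooled-variance t-test, two-sided).
s_p² = [(26−1)·87.52² + (12−1)·81.19²]/(26+12−2) = 7333.44
t = (973.8 − 1062)/√[7333.44·(1/26 + 1/12)] = -2.9512
df = n₁ + n₂ − 2 = 36
Two-sided p-value ≈ 0.0055
Since p ≈ 0.0055 < α = 0.025, reject H0; the evidence is statistically significant.

t = -2.9512; reject H0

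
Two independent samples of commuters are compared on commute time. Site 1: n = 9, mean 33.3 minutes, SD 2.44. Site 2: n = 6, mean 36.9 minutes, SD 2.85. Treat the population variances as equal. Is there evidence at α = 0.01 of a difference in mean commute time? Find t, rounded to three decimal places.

Let group 1 = site 1, group 2 = site 2. H0: μ_1 = μ_2; H1: μ_1 ≠ μ_2 (two-sample pooled-variance t-test, two-sided).
s_p² = [(9−1)·2.44² + (6−1)·2.85²]/(9+6−2) = 6.78779
t = (33.3 − 36.9)/√[6.78779·(1/9 + 1/6)] = -2.622
df = n₁ + n₂ − 2 = 13
Two-sided p-value ≈ 0.021
Since p ≈ 0.021 > α = 0.01, fail to reject H0; the evidence is not statistically significant.

-2.622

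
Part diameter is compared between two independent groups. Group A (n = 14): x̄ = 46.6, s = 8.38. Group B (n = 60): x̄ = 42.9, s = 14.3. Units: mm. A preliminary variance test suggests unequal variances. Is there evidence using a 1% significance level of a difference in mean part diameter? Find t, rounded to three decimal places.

1.275

Let group 1 = group A, group 2 = group B. H0: μ_1 = μ_2; H1: μ_1 ≠ μ_2 (Welch's two-sample t-test, two-sided).
t = (x̄_1 − x̄_2)/√(s_1²/n_1 + s_2²/n_2) = (46.6 − 42.9)/√(8.38²/14 + 14.3²/60) = 1.275
Welch–Satterthwaite df ≈ 33.28
Two-sided p-value ≈ 0.2112
Since p ≈ 0.2112 > α = 0.01, fail to reject H0; the data do not provide sufficient evidence against H0.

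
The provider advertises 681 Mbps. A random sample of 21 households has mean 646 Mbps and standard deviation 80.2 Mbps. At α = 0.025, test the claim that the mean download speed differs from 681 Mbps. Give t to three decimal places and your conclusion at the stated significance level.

H0: μ = 681; H1: μ ≠ 681 (one-sample t-test, two-sided).
t = (x̄ − μ₀)/(s/√n) = (646 − 681)/(80.2/√21) = -2.000
df = n − 1 = 20
Two-sided p-value ≈ 0.0593
Since p ≈ 0.0593 > α = 0.025, fail to reject H0; the data do not provide sufficient evidence against H0.

t = -2.000; fail to reject H0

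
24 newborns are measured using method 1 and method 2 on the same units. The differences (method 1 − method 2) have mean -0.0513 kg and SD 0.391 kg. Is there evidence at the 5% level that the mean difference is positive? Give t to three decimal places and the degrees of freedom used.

H0: μ_d = 0; H1: μ_d > 0 (paired t-test on the differences, right-tailed).
t = d̄/(s_d/√n) = -0.0513/(0.391/√24) = -0.643
df = n − 1 = 23
p-value = P(T ≥ -0.643) ≈ 0.737
Since p ≈ 0.737 > α = 0.05, fail to reject H0; the data do not provide sufficient evidence against H0.

t = -0.643, df = 23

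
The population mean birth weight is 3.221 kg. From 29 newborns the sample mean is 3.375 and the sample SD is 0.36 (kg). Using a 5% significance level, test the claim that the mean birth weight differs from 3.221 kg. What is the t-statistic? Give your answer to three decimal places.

2.304

H0: μ = 3.221; H1: μ ≠ 3.221 (one-sample t-test, two-sided).
t = (x̄ − μ₀)/(s/√n) = (3.375 − 3.221)/(0.36/√29) = 2.304
df = n − 1 = 28
Two-sided p-value ≈ 0.0289
Since p ≈ 0.0289 < α = 0.05, reject H0; the data support H1.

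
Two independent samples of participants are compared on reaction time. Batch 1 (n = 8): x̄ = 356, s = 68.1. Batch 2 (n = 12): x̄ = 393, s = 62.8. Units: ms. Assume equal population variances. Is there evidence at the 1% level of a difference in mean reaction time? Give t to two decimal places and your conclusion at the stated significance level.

t = -1.25; fail to reject H0

Let group 1 = batch 1, group 2 = batch 2. H0: μ_1 = μ_2; H1: μ_1 ≠ μ_2 (two-sample pooled-variance t-test, two-sided).
s_p² = [(8−1)·68.1² + (12−1)·62.8²]/(8+12−2) = 4213.64
t = (356 − 393)/√[4213.64·(1/8 + 1/12)] = -1.25
df = n₁ + n₂ − 2 = 18
Two-sided p-value ≈ 0.2277
Since p ≈ 0.2277 > α = 0.01, fail to reject H0; the evidence is not statistically significant.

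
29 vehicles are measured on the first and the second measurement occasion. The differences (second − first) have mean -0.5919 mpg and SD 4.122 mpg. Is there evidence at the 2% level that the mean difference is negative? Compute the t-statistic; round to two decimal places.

-0.77

H0: μ_d = 0; H1: μ_d < 0 (paired t-test on the differences, left-tailed).
t = d̄/(s_d/√n) = -0.5919/(4.122/√29) = -0.77
df = n − 1 = 28
p-value = P(T ≤ -0.77) ≈ 0.2229
Since p ≈ 0.2229 > α = 0.02, fail to reject H0; the evidence is not statistically significant.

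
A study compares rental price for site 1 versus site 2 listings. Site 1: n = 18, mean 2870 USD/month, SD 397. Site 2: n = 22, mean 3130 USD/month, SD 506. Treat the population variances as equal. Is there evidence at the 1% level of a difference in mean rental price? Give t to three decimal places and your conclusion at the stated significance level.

t = -1.777; fail to reject H0

Let group 1 = site 1, group 2 = site 2. H0: μ_1 = μ_2; H1: μ_1 ≠ μ_2 (two-sample pooled-variance t-test, two-sided).
s_p² = [(18−1)·397² + (22−1)·506²]/(18+22−2) = 212003
t = (2870 − 3130)/√[212003·(1/18 + 1/22)] = -1.777
df = n₁ + n₂ − 2 = 38
Two-sided p-value ≈ 0.0836
Since p ≈ 0.0836 > α = 0.01, fail to reject H0; the evidence is not statistically significant.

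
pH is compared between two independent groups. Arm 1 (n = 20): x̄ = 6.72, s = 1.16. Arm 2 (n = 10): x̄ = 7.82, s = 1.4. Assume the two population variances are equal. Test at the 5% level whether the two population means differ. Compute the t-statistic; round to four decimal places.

-2.2864

Let group 1 = arm 1, group 2 = arm 2. H0: μ_1 = μ_2; H1: μ_1 ≠ μ_2 (two-sample pooled-variance t-test, two-sided).
s_p² = [(20−1)·1.16² + (10−1)·1.4²]/(20+10−2) = 1.54309
t = (6.72 − 7.82)/√[1.54309·(1/20 + 1/10)] = -2.2864
df = n₁ + n₂ − 2 = 28
Two-sided p-value ≈ 0.0300
Since p ≈ 0.0300 < α = 0.05, reject H0; the data support H1.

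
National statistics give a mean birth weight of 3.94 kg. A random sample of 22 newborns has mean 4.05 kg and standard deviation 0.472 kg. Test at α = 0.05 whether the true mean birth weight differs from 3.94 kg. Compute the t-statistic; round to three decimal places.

H0: μ = 3.94; H1: μ ≠ 3.94 (one-sample t-test, two-sided).
t = (x̄ − μ₀)/(s/√n) = (4.05 − 3.94)/(0.472/√22) = 1.093
df = n − 1 = 21
Two-sided p-value ≈ 0.2867
Since p ≈ 0.2867 > α = 0.05, fail to reject H0; the data do not provide sufficient evidence against H0.

1.093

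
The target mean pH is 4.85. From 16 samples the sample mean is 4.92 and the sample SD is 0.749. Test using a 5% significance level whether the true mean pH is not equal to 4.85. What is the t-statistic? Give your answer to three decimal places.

0.374

H0: μ = 4.85; H1: μ ≠ 4.85 (one-sample t-test, two-sided).
t = (x̄ − μ₀)/(s/√n) = (4.92 − 4.85)/(0.749/√16) = 0.374
df = n − 1 = 15
Two-sided p-value ≈ 0.714
Since p ≈ 0.714 > α = 0.05, fail to reject H0; the evidence is not statistically significant.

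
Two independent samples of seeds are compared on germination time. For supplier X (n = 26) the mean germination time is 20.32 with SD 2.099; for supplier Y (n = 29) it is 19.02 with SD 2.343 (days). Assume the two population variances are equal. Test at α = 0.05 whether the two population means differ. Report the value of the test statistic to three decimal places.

2.157

Let group 1 = supplier X, group 2 = supplier Y. H0: μ_1 = μ_2; H1: μ_1 ≠ μ_2 (two-sample pooled-variance t-test, two-sided).
s_p² = [(26−1)·2.099² + (29−1)·2.343²]/(26+29−2) = 4.9784
t = (20.32 − 19.02)/√[4.9784·(1/26 + 1/29)] = 2.157
df = n₁ + n₂ − 2 = 53
Two-sided p-value ≈ 0.036
Since p ≈ 0.036 < α = 0.05, reject H0; the evidence is statistically significant.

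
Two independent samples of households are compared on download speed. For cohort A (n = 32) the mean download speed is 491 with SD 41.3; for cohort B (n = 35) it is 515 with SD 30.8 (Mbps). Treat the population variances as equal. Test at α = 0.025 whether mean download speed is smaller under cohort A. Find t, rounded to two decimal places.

-2.71

Let group 1 = cohort A, group 2 = cohort B. H0: μ_1 = μ_2; H1: μ_1 < μ_2 (two-sample pooled-variance t-test, left-tailed).
s_p² = [(32−1)·41.3² + (35−1)·30.8²]/(32+35−2) = 1309.69
t = (491 − 515)/√[1309.69·(1/32 + 1/35)] = -2.71
df = n₁ + n₂ − 2 = 65
p-value = P(T ≤ -2.71) ≈ 0.004
Since p ≈ 0.004 < α = 0.025, reject H0; the data support H1.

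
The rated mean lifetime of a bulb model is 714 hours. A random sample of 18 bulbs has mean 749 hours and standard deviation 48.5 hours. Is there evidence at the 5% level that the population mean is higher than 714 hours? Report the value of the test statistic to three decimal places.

3.062

H0: μ = 714; H1: μ > 714 (one-sample t-test, right-tailed).
t = (x̄ − μ₀)/(s/√n) = (749 − 714)/(48.5/√18) = 3.062
df = n − 1 = 17
p-value = P(T ≥ 3.062) ≈ 0.0035
Since p ≈ 0.0035 < α = 0.05, reject H0; the evidence is statistically significant.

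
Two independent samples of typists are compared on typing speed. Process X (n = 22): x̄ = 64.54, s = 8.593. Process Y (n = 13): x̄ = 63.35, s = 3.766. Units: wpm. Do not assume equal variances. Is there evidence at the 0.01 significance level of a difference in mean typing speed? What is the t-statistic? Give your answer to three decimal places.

Let group 1 = process X, group 2 = process Y. H0: μ_1 = μ_2; H1: μ_1 ≠ μ_2 (Welch's two-sample t-test, two-sided).
t = (x̄_1 − x̄_2)/√(s_1²/n_1 + s_2²/n_2) = (64.54 − 63.35)/√(8.593²/22 + 3.766²/13) = 0.564
Welch–Satterthwaite df ≈ 31.12
Two-sided p-value ≈ 0.5766
Since p ≈ 0.5766 > α = 0.01, fail to reject H0; the evidence is not statistically significant.

0.564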